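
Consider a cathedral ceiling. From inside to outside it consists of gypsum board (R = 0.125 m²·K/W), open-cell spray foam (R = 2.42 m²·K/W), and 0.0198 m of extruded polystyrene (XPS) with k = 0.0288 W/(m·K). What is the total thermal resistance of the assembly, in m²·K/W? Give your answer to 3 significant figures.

3.23 m²·K/W

0.0198/0.0288 = 0.6875
R_total = 0.125 + 2.42 + 0.6875 = 3.232 m²·K/W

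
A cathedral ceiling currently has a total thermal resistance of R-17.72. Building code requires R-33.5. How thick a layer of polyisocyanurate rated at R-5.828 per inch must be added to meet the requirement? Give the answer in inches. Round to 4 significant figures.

ΔR = 33.5 − 17.72 = 15.78 ft²·°F·h/BTU
L = ΔR / (R/in) = 15.78/5.828 = 2.7076 in

2.708 in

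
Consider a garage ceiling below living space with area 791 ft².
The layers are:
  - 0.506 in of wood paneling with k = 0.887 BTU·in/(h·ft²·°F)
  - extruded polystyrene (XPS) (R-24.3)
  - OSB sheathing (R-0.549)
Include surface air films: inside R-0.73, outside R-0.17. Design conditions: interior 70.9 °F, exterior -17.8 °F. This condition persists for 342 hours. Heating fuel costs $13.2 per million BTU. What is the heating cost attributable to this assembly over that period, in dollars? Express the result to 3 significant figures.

0.506/0.887 = 0.5705
R_total = 0.73 + 0.5705 + 24.3 + 0.549 + 0.17 = 26.32 ft²·°F·h/BTU
Q = 791 × (70.9 − (-17.8)) / 26.32 = 2666 BTU/h
E = 2666 × 342 = 911700 BTU
Cost = 911700/10⁶ × 13.2 = $12.03

12.0 dollars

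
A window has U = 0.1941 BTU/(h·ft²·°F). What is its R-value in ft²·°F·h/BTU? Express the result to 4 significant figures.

R = 1/U = 1/0.1941 = 5.152

5.152 ft²·°F·h/BTU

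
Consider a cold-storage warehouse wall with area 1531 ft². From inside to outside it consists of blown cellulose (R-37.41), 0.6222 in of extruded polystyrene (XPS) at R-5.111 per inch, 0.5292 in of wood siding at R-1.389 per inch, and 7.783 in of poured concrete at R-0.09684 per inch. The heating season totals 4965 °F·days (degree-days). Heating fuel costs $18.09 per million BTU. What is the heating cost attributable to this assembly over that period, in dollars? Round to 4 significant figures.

0.6222 × 5.111 = 3.1801
0.5292 × 1.389 = 0.73506
7.783 × 0.09684 = 0.75371
R_total = 37.41 + 3.1801 + 0.73506 + 0.75371 = 42.079 ft²·°F·h/BTU
E = A × HDD × 24 / R = 1531 × 4965 × 24 / 42.079 = 4335500 BTU
Cost = 4335500/10⁶ × 18.09 = $78.43

78.43 dollars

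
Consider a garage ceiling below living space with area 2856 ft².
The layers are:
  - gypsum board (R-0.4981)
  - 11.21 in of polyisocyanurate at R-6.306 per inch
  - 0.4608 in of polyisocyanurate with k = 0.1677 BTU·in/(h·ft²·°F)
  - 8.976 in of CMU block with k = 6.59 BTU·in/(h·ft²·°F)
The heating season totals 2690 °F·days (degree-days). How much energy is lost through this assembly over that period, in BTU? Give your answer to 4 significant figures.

11.21 × 6.306 = 70.69
0.4608/0.1677 = 2.7478
8.976/6.59 = 1.3621
R_total = 0.4981 + 70.69 + 2.7478 + 1.3621 = 75.298 ft²·°F·h/BTU
E = A × HDD × 24 / R = 2856 × 2690 × 24 / 75.298 = 2448700 BTU

2449000 BTU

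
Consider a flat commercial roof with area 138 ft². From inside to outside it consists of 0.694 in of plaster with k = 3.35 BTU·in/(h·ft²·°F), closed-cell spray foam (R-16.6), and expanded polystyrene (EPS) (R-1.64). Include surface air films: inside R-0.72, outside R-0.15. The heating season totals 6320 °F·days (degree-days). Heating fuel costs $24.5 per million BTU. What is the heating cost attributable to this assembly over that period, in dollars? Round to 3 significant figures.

0.694/3.35 = 0.2072
R_total = 0.72 + 0.2072 + 16.6 + 1.64 + 0.15 = 19.32 ft²·°F·h/BTU
E = A × HDD × 24 / R = 138 × 6320 × 24 / 19.32 = 1084000 BTU
Cost = 1084000/10⁶ × 24.5 = $26.55

26.5 dollars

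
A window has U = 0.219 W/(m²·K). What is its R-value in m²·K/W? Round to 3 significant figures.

R = 1/U = 1/0.219 = 4.566

4.57 m²·K/W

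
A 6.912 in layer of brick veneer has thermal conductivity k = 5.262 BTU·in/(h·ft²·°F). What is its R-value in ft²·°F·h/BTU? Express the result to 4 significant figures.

R = L/k = 6.912/5.262 = 1.3136 ft²·°F·h/BTU

1.314 ft²·°F·h/BTU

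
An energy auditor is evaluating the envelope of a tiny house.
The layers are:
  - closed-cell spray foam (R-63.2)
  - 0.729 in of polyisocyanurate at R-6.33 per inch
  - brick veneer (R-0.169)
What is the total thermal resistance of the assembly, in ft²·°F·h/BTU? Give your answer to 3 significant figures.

0.729 × 6.33 = 4.615
R_total = 63.2 + 4.615 + 0.169 = 67.98 ft²·°F·h/BTU

68.0 ft²·°F·h/BTU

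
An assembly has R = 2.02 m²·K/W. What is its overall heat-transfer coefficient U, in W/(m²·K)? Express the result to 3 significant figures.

U = 1/R = 1/2.02 = 0.495

0.495 W/(m²·K)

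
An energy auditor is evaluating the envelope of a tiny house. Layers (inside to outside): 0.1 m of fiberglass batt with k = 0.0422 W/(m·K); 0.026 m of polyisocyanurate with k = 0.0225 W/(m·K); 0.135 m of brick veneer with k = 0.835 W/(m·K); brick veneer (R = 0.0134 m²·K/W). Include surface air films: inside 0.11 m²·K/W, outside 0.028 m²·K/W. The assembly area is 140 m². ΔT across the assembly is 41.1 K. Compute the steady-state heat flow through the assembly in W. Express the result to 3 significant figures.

1500 W

0.1/0.0422 = 2.37
0.026/0.0225 = 1.156
0.135/0.835 = 0.1617
R_total = 0.11 + 2.37 + 1.156 + 0.1617 + 0.0134 + 0.028 = 3.838 m²·K/W
Q = A·ΔT/R = 140 × 41.1 / 3.838 = 1499 W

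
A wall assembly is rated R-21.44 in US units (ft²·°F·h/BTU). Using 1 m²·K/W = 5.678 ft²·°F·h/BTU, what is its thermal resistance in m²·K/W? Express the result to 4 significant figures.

3.776 m²·K/W

R_SI = 21.44/5.678 = 3.776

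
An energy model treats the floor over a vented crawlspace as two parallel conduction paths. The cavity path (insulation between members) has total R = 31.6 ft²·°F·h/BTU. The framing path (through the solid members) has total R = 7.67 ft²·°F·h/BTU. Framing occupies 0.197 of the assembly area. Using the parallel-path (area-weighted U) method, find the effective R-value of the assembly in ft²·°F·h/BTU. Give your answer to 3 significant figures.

19.6 ft²·°F·h/BTU

U_eff = 0.803/31.6 + 0.197/7.67 = 0.02541 + 0.02568 = 0.0511
R_eff = 1/U_eff = 19.57 ft²·°F·h/BTU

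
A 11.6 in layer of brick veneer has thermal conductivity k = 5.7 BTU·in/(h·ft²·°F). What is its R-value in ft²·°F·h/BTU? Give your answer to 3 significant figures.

2.04 ft²·°F·h/BTU

R = L/k = 11.6/5.7 = 2.035 ft²·°F·h/BTU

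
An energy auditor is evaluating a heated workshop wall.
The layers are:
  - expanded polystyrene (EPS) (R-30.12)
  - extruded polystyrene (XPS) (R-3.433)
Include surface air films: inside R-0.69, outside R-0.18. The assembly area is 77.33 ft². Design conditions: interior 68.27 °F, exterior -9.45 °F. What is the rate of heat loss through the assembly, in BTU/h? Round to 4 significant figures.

174.6 BTU/h

R_total = 0.69 + 30.12 + 3.433 + 0.18 = 34.423 ft²·°F·h/BTU
Q = A·ΔT/R = 77.33 × (68.27 − (-9.45)) / 34.423 = 174.6 BTU/h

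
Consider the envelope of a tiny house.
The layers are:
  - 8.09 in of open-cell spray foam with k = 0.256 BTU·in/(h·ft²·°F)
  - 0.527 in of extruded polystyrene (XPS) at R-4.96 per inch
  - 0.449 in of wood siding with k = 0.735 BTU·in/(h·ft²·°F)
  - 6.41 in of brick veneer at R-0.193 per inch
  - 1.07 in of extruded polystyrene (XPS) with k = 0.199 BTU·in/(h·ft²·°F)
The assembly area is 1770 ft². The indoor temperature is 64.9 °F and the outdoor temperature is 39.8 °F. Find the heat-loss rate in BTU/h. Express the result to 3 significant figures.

8.09/0.256 = 31.6
0.527 × 4.96 = 2.614
0.449/0.735 = 0.6109
6.41 × 0.193 = 1.237
1.07/0.199 = 5.377
R_total = 31.6 + 2.614 + 0.6109 + 1.237 + 5.377 = 41.44 ft²·°F·h/BTU
Q = A·ΔT/R = 1770 × (64.9 − 39.8) / 41.44 = 1072 BTU/h

1070 BTU/h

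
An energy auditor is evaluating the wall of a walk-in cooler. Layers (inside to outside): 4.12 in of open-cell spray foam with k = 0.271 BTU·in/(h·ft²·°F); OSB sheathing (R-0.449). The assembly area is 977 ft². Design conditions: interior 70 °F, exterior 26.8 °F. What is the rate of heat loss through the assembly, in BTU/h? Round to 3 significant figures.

4.12/0.271 = 15.2
R_total = 15.2 + 0.449 = 15.65 ft²·°F·h/BTU
Q = A·ΔT/R = 977 × (70 − 26.8) / 15.65 = 2697 BTU/h

2700 BTU/h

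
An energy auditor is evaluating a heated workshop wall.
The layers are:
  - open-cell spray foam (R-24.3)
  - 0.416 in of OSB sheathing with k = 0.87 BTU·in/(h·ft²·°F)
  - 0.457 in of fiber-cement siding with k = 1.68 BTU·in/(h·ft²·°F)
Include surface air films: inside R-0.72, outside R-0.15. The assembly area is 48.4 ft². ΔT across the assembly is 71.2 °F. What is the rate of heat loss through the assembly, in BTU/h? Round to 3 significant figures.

133 BTU/h

0.416/0.87 = 0.4782
0.457/1.68 = 0.272
R_total = 0.72 + 24.3 + 0.4782 + 0.272 + 0.15 = 25.92 ft²·°F·h/BTU
Q = A·ΔT/R = 48.4 × 71.2 / 25.92 = 132.9 BTU/h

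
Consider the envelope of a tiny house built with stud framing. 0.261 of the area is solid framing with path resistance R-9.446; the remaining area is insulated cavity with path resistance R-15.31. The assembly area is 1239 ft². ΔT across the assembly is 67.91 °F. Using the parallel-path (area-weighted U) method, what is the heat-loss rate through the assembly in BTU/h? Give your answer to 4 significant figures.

6386 BTU/h

U_eff = 0.739/15.31 + 0.261/9.446 = 0.048269 + 0.027631 = 0.0759
R_eff = 1/U_eff = 13.175 ft²·°F·h/BTU
Q = 1239 × 67.91 / 13.175 = 6386.3 BTU/h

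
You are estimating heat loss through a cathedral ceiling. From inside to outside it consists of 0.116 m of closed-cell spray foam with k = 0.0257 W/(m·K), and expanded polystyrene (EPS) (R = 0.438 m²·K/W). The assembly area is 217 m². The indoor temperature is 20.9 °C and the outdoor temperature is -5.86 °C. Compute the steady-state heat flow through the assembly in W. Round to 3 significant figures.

1170 W

0.116/0.0257 = 4.514
R_total = 4.514 + 0.438 = 4.952 m²·K/W
Q = A·ΔT/R = 217 × (20.9 − (-5.86)) / 4.952 = 1173 W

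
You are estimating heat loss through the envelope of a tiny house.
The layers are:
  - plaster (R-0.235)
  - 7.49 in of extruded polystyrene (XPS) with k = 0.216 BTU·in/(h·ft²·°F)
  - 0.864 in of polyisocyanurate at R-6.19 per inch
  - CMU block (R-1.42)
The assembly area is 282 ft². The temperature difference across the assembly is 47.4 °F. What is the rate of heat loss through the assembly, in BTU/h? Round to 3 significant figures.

7.49/0.216 = 34.68
0.864 × 6.19 = 5.348
R_total = 0.235 + 34.68 + 5.348 + 1.42 = 41.68 ft²·°F·h/BTU
Q = A·ΔT/R = 282 × 47.4 / 41.68 = 320.7 BTU/h

321 BTU/h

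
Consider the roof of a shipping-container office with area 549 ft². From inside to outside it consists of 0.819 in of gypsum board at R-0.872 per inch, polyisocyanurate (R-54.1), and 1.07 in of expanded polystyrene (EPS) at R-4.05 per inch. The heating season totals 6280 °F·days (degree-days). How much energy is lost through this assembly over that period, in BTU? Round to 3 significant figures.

0.819 × 0.872 = 0.7142
1.07 × 4.05 = 4.333
R_total = 0.7142 + 54.1 + 4.333 = 59.15 ft²·°F·h/BTU
E = A × HDD × 24 / R = 549 × 6280 × 24 / 59.15 = 1399000 BTU

1400000 BTU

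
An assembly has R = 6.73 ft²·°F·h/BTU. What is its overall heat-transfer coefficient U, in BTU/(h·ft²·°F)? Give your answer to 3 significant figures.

U = 1/R = 1/6.73 = 0.1486

0.149 BTU/(h·ft²·°F)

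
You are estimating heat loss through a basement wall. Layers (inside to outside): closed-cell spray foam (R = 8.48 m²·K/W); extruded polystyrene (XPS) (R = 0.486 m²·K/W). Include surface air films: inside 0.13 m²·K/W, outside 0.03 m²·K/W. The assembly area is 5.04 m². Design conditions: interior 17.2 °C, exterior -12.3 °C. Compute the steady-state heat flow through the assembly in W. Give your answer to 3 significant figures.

R_total = 0.13 + 8.48 + 0.486 + 0.03 = 9.126 m²·K/W
Q = A·ΔT/R = 5.04 × (17.2 − (-12.3)) / 9.126 = 16.29 W

16.3 W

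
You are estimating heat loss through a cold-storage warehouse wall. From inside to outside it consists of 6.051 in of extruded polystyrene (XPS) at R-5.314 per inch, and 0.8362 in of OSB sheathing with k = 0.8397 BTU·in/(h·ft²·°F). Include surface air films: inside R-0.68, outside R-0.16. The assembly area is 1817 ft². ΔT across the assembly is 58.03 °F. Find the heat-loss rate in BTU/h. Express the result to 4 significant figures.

3102 BTU/h

6.051 × 5.314 = 32.155
0.8362/0.8397 = 0.99583
R_total = 0.68 + 32.155 + 0.99583 + 0.16 = 33.991 ft²·°F·h/BTU
Q = A·ΔT/R = 1817 × 58.03 / 33.991 = 3102 BTU/h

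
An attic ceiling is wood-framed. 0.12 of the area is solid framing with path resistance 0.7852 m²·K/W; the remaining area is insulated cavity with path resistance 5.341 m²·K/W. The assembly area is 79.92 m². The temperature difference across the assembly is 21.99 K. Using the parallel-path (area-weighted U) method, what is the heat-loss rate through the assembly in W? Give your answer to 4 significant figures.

U_eff = 0.88/5.341 + 0.12/0.7852 = 0.16476 + 0.15283 = 0.31759
R_eff = 1/U_eff = 3.1487 m²·K/W
Q = 79.92 × 21.99 / 3.1487 = 558.15 W

558.1 W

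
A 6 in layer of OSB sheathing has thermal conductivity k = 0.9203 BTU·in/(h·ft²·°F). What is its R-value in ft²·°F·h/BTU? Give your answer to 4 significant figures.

R = L/k = 6/0.9203 = 6.5196 ft²·°F·h/BTU

6.520 ft²·°F·h/BTU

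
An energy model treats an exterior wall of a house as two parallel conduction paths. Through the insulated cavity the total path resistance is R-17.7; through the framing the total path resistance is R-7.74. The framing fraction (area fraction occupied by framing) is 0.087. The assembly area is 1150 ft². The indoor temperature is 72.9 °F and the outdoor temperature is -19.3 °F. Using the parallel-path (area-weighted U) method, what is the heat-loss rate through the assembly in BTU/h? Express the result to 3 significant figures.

U_eff = 0.913/17.7 + 0.087/7.74 = 0.05158 + 0.01124 = 0.06282
R_eff = 1/U_eff = 15.92 ft²·°F·h/BTU
Q = 1150 × (72.9 − (-19.3)) / 15.92 = 6661 BTU/h

6660 BTU/h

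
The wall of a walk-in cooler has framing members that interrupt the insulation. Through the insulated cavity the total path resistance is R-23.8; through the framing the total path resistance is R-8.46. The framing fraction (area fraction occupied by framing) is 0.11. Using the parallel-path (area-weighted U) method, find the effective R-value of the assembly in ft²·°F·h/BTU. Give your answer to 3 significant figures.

19.8 ft²·°F·h/BTU

U_eff = 0.89/23.8 + 0.11/8.46 = 0.03739 + 0.013 = 0.0504
R_eff = 1/U_eff = 19.84 ft²·°F·h/BTU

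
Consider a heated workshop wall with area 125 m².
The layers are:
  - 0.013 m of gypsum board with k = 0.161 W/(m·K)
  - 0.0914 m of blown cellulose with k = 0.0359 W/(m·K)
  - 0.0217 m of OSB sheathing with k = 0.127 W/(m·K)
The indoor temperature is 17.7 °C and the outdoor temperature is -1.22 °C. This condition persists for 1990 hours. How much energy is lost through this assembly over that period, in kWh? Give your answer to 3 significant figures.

0.013/0.161 = 0.08075
0.0914/0.0359 = 2.546
0.0217/0.127 = 0.1709
R_total = 0.08075 + 2.546 + 0.1709 = 2.798 m²·K/W
Q = 125 × (17.7 − (-1.22)) / 2.798 = 845.4 W
E = 845.4 W × 1990 h / 1000 = 1682 kWh

1680 kWh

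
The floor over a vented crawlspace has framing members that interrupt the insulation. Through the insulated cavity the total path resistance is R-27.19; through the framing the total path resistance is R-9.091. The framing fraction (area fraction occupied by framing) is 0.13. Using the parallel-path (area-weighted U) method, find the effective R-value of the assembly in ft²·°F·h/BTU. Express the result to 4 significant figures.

U_eff = 0.87/27.19 + 0.13/9.091 = 0.031997 + 0.0143 = 0.046297
R_eff = 1/U_eff = 21.6 ft²·°F·h/BTU

21.60 ft²·°F·h/BTU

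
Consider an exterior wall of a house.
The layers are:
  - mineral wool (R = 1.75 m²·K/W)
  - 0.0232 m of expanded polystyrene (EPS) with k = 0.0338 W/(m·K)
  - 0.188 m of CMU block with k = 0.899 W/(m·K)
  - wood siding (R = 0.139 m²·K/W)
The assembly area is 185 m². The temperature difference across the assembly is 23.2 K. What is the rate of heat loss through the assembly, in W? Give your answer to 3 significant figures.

1540 W

0.0232/0.0338 = 0.6864
0.188/0.899 = 0.2091
R_total = 1.75 + 0.6864 + 0.2091 + 0.139 = 2.785 m²·K/W
Q = A·ΔT/R = 185 × 23.2 / 2.785 = 1541 W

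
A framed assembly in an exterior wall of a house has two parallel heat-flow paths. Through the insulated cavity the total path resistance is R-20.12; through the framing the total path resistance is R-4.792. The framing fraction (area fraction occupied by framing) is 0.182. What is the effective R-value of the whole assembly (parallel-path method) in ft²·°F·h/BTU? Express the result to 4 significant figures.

12.72 ft²·°F·h/BTU

U_eff = 0.818/20.12 + 0.182/4.792 = 0.040656 + 0.03798 = 0.078636
R_eff = 1/U_eff = 12.717 ft²·°F·h/BTU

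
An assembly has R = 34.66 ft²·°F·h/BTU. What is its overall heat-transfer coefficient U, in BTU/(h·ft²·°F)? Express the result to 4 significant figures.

U = 1/R = 1/34.66 = 0.028852

0.02885 BTU/(h·ft²·°F)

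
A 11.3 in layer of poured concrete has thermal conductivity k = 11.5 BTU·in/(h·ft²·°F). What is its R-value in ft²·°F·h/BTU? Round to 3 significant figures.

0.983 ft²·°F·h/BTU

R = L/k = 11.3/11.5 = 0.9826 ft²·°F·h/BTU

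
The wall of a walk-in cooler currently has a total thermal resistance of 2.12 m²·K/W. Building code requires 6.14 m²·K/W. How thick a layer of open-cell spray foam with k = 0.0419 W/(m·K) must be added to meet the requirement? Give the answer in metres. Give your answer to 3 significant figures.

0.168 m

ΔR = 6.14 − 2.12 = 4.02 m²·K/W
L = ΔR × k = 4.02 × 0.0419 = 0.1684 m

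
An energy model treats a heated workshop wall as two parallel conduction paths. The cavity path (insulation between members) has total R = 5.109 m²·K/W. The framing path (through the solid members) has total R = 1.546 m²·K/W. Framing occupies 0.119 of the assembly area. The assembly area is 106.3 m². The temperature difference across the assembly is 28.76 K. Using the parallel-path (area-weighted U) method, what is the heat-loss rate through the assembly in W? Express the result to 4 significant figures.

762.5 W

U_eff = 0.881/5.109 + 0.119/1.546 = 0.17244 + 0.076973 = 0.24941
R_eff = 1/U_eff = 4.0094 m²·K/W
Q = 106.3 × 28.76 / 4.0094 = 762.5 W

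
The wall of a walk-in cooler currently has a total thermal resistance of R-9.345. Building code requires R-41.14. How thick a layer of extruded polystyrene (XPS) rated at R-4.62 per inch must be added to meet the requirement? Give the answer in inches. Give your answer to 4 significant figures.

6.882 in

ΔR = 41.14 − 9.345 = 31.795 ft²·°F·h/BTU
L = ΔR / (R/in) = 31.795/4.62 = 6.882 in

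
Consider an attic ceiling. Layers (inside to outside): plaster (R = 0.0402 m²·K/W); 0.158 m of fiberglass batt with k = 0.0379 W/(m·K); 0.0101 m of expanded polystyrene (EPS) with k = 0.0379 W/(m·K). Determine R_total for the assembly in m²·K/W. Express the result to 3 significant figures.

4.48 m²·K/W

0.158/0.0379 = 4.169
0.0101/0.0379 = 0.2665
R_total = 0.0402 + 4.169 + 0.2665 = 4.476 m²·K/W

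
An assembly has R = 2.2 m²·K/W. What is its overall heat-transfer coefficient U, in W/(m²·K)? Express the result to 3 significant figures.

0.455 W/(m²·K)

U = 1/R = 1/2.2 = 0.4545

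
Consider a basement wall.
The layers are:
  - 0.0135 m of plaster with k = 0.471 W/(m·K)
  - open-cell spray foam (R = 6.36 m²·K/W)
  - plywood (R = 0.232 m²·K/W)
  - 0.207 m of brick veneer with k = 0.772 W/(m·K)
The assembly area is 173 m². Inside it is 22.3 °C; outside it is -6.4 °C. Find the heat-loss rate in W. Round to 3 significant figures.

721 W

0.0135/0.471 = 0.02866
0.207/0.772 = 0.2681
R_total = 0.02866 + 6.36 + 0.232 + 0.2681 = 6.889 m²·K/W
Q = A·ΔT/R = 173 × (22.3 − (-6.4)) / 6.889 = 720.7 W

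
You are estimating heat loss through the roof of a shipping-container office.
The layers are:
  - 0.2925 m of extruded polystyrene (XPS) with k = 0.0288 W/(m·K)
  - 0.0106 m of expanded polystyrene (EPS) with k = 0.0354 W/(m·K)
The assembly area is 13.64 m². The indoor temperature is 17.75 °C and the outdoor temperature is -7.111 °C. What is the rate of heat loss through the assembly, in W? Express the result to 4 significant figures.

0.2925/0.0288 = 10.156
0.0106/0.0354 = 0.29944
R_total = 10.156 + 0.29944 = 10.456 m²·K/W
Q = A·ΔT/R = 13.64 × (17.75 − (-7.111)) / 10.456 = 32.433 W

32.43 W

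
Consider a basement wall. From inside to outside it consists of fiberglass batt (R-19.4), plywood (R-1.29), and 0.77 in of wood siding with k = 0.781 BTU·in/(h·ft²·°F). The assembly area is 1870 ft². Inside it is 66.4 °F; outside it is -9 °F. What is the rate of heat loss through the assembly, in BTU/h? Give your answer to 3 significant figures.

6500 BTU/h

0.77/0.781 = 0.9859
R_total = 19.4 + 1.29 + 0.9859 = 21.68 ft²·°F·h/BTU
Q = A·ΔT/R = 1870 × (66.4 − (-9)) / 21.68 = 6505 BTU/h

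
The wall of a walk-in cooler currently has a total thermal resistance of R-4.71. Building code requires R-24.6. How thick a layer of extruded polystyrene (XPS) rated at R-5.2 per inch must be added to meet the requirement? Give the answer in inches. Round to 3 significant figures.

ΔR = 24.6 − 4.71 = 19.89 ft²·°F·h/BTU
L = ΔR / (R/in) = 19.89/5.2 = 3.825 in

3.83 in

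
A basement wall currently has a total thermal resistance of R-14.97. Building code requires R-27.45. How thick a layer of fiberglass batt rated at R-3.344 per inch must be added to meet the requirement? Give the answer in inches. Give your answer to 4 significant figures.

ΔR = 27.45 − 14.97 = 12.48 ft²·°F·h/BTU
L = ΔR / (R/in) = 12.48/3.344 = 3.7321 in

3.732 in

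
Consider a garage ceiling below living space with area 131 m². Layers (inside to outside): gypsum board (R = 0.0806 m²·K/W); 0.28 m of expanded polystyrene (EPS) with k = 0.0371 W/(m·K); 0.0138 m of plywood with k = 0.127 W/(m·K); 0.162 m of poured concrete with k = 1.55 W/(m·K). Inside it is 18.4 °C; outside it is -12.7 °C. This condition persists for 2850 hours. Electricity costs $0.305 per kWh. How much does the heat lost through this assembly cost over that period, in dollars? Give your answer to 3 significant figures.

452 dollars

0.28/0.0371 = 7.547
0.0138/0.127 = 0.1087
0.162/1.55 = 0.1045
R_total = 0.0806 + 7.547 + 0.1087 + 0.1045 = 7.841 m²·K/W
Q = 131 × (18.4 − (-12.7)) / 7.841 = 519.6 W
E = 519.6 W × 2850 h / 1000 = 1481 kWh
Cost = 1481 × 0.305 = $451.7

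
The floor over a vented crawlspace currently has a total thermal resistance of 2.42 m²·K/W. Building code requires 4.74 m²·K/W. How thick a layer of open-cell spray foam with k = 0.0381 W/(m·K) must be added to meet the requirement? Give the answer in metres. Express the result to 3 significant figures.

ΔR = 4.74 − 2.42 = 2.32 m²·K/W
L = ΔR × k = 2.32 × 0.0381 = 0.08839 m

0.0884 m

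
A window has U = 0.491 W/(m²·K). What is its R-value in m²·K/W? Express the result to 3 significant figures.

2.04 m²·K/W

R = 1/U = 1/0.491 = 2.037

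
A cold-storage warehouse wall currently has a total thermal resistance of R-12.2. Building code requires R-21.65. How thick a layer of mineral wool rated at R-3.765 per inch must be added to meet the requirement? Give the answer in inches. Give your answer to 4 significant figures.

2.510 in

ΔR = 21.65 − 12.2 = 9.45 ft²·°F·h/BTU
L = ΔR / (R/in) = 9.45/3.765 = 2.51 in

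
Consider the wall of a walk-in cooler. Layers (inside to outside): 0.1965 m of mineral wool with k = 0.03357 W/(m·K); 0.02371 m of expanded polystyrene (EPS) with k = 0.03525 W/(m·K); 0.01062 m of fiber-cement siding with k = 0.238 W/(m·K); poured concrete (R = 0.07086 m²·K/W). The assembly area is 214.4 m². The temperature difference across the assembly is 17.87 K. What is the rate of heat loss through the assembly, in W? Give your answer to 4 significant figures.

0.1965/0.03357 = 5.8534
0.02371/0.03525 = 0.67262
0.01062/0.238 = 0.044622
R_total = 5.8534 + 0.67262 + 0.044622 + 0.07086 = 6.6415 m²·K/W
Q = A·ΔT/R = 214.4 × 17.87 / 6.6415 = 576.87 W

576.9 W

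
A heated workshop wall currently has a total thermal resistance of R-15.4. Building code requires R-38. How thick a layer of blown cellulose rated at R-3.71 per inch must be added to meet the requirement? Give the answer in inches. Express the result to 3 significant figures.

6.09 in

ΔR = 38 − 15.4 = 22.6 ft²·°F·h/BTU
L = ΔR / (R/in) = 22.6/3.71 = 6.092 in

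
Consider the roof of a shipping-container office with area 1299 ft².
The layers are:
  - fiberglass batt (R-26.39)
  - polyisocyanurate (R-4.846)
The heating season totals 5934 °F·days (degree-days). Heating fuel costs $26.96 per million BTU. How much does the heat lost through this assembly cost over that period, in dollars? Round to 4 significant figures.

R_total = 26.39 + 4.846 = 31.236 ft²·°F·h/BTU
E = A × HDD × 24 / R = 1299 × 5934 × 24 / 31.236 = 5922600 BTU
Cost = 5922600/10⁶ × 26.96 = $159.67

159.7 dollars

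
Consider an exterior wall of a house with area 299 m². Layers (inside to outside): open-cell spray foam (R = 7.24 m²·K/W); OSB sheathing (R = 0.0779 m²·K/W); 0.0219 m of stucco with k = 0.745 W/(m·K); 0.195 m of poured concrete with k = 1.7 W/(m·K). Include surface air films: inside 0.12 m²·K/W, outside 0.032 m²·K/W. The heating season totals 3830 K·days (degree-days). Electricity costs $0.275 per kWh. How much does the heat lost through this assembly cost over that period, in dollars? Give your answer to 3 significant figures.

993 dollars

0.0219/0.745 = 0.0294
0.195/1.7 = 0.1147
R_total = 0.12 + 7.24 + 0.0779 + 0.0294 + 0.1147 + 0.032 = 7.614 m²·K/W
E = A × HDD × 24 / R / 1000 = 299 × 3830 × 24 / 7.614 / 1000 = 3610 kWh
Cost = 3610 × 0.275 = $992.7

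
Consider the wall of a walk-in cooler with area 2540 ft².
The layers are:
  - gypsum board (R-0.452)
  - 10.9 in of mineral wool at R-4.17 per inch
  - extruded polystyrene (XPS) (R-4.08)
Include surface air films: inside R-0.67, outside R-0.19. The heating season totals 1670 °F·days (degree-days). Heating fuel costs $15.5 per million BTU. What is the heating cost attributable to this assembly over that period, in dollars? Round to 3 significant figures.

31.0 dollars

10.9 × 4.17 = 45.45
R_total = 0.67 + 0.452 + 45.45 + 4.08 + 0.19 = 50.85 ft²·°F·h/BTU
E = A × HDD × 24 / R = 2540 × 1670 × 24 / 50.85 = 2002000 BTU
Cost = 2002000/10⁶ × 15.5 = $31.03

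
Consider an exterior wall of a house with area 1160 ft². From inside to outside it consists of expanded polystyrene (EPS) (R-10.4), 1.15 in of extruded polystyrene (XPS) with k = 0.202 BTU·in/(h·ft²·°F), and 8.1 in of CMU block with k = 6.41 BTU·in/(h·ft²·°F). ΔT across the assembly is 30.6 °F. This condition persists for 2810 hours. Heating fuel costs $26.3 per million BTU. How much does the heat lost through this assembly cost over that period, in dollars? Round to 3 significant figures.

1.15/0.202 = 5.693
8.1/6.41 = 1.264
R_total = 10.4 + 5.693 + 1.264 = 17.36 ft²·°F·h/BTU
Q = 1160 × 30.6 / 17.36 = 2045 BTU/h
E = 2045 × 2810 = 5747000 BTU
Cost = 5747000/10⁶ × 26.3 = $151.1

151 dollars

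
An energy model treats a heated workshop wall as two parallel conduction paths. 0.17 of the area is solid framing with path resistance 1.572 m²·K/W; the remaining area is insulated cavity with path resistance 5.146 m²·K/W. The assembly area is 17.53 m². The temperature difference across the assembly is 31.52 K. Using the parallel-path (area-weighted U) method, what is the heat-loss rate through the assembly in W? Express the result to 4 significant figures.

U_eff = 0.83/5.146 + 0.17/1.572 = 0.16129 + 0.10814 = 0.26943
R_eff = 1/U_eff = 3.7115 m²·K/W
Q = 17.53 × 31.52 / 3.7115 = 148.87 W

148.9 W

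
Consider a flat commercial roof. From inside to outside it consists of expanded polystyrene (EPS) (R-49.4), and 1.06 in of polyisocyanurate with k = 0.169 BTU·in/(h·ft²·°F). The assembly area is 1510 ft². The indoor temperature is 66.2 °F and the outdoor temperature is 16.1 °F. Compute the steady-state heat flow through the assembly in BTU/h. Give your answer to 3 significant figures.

1.06/0.169 = 6.272
R_total = 49.4 + 6.272 = 55.67 ft²·°F·h/BTU
Q = A·ΔT/R = 1510 × (66.2 − 16.1) / 55.67 = 1359 BTU/h

1360 BTU/h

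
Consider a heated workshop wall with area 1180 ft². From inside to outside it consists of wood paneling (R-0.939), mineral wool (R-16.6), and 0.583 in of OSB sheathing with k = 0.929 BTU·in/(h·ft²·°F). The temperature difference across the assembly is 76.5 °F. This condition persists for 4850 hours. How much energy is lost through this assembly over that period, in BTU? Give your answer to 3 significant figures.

0.583/0.929 = 0.6276
R_total = 0.939 + 16.6 + 0.6276 = 18.17 ft²·°F·h/BTU
Q = 1180 × 76.5 / 18.17 = 4969 BTU/h
E = 4969 × 4850 = 24100000 BTU

24100000 BTU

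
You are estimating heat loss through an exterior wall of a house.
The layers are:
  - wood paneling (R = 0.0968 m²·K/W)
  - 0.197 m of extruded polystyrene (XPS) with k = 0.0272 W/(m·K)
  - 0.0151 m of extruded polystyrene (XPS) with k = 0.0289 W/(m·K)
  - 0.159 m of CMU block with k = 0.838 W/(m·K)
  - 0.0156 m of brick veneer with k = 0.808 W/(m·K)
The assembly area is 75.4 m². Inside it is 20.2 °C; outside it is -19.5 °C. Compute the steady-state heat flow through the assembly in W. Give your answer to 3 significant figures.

0.197/0.0272 = 7.243
0.0151/0.0289 = 0.5225
0.159/0.838 = 0.1897
0.0156/0.808 = 0.01931
R_total = 0.0968 + 7.243 + 0.5225 + 0.1897 + 0.01931 = 8.071 m²·K/W
Q = A·ΔT/R = 75.4 × (20.2 − (-19.5)) / 8.071 = 370.9 W

371 W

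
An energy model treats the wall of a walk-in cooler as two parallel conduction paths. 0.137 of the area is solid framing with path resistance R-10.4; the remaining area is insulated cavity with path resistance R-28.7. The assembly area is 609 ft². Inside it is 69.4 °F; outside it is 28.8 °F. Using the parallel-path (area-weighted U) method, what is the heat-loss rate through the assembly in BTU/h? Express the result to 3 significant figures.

1070 BTU/h

U_eff = 0.863/28.7 + 0.137/10.4 = 0.03007 + 0.01317 = 0.04324
R_eff = 1/U_eff = 23.13 ft²·°F·h/BTU
Q = 609 × (69.4 − 28.8) / 23.13 = 1069 BTU/h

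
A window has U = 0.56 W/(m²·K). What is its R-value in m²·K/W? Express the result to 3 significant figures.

1.79 m²·K/W

R = 1/U = 1/0.56 = 1.786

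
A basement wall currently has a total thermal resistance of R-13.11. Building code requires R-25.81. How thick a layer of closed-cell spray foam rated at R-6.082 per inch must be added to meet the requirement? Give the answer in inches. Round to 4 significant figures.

ΔR = 25.81 − 13.11 = 12.7 ft²·°F·h/BTU
L = ΔR / (R/in) = 12.7/6.082 = 2.0881 in

2.088 in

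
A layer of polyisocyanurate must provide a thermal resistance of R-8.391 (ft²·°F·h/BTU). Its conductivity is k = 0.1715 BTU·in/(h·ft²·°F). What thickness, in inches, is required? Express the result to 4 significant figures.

L = R × k = 8.391 × 0.1715 = 1.4391 in

1.439 in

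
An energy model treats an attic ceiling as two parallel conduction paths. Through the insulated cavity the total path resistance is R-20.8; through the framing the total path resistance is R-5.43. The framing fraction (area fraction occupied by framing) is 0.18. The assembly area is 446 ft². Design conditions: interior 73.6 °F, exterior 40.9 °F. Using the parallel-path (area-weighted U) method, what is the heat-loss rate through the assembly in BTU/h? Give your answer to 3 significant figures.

U_eff = 0.82/20.8 + 0.18/5.43 = 0.03942 + 0.03315 = 0.07257
R_eff = 1/U_eff = 13.78 ft²·°F·h/BTU
Q = 446 × (73.6 − 40.9) / 13.78 = 1058 BTU/h

1060 BTU/h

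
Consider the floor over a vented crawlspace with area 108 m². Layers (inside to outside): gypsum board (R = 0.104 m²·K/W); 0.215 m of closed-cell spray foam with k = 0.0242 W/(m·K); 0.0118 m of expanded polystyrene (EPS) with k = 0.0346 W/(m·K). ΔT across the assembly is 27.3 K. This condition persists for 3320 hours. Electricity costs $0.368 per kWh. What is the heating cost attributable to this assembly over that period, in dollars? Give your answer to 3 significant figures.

0.215/0.0242 = 8.884
0.0118/0.0346 = 0.341
R_total = 0.104 + 8.884 + 0.341 = 9.329 m²·K/W
Q = 108 × 27.3 / 9.329 = 316 W
E = 316 W × 3320 h / 1000 = 1049 kWh
Cost = 1049 × 0.368 = $386.1

386 dollars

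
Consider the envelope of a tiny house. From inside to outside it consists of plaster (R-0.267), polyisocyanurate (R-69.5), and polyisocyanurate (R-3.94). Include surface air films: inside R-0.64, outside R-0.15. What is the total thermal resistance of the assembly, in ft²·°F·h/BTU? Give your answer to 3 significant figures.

R_total = 0.64 + 0.267 + 69.5 + 3.94 + 0.15 = 74.5 ft²·°F·h/BTU

74.5 ft²·°F·h/BTU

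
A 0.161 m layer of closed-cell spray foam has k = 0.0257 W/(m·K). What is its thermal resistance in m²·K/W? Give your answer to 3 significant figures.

6.26 m²·K/W

R = L/k = 0.161/0.0257 = 6.265 m²·K/W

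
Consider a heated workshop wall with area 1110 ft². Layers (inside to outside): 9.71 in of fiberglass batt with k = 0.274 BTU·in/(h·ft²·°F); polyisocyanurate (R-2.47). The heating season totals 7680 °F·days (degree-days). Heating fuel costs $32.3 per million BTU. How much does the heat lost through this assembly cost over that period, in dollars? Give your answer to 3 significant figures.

174 dollars

9.71/0.274 = 35.44
R_total = 35.44 + 2.47 = 37.91 ft²·°F·h/BTU
E = A × HDD × 24 / R = 1110 × 7680 × 24 / 37.91 = 5397000 BTU
Cost = 5397000/10⁶ × 32.3 = $174.3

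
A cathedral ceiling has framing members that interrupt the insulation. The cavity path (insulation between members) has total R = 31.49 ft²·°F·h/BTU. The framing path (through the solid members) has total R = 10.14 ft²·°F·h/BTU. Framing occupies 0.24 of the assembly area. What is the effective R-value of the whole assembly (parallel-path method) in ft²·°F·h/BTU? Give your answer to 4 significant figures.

U_eff = 0.76/31.49 + 0.24/10.14 = 0.024135 + 0.023669 = 0.047803
R_eff = 1/U_eff = 20.919 ft²·°F·h/BTU

20.92 ft²·°F·h/BTU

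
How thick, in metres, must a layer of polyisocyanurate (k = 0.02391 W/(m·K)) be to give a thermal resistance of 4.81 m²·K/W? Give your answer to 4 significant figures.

0.1150 m

L = R·k = 4.81 × 0.02391 = 0.11501 m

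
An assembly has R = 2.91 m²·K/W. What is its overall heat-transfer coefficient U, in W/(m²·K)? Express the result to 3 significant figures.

U = 1/R = 1/2.91 = 0.3436

0.344 W/(m²·K)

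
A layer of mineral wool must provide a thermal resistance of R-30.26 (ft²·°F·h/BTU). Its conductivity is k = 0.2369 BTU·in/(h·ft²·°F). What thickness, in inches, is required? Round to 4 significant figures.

7.169 in

L = R × k = 30.26 × 0.2369 = 7.1686 in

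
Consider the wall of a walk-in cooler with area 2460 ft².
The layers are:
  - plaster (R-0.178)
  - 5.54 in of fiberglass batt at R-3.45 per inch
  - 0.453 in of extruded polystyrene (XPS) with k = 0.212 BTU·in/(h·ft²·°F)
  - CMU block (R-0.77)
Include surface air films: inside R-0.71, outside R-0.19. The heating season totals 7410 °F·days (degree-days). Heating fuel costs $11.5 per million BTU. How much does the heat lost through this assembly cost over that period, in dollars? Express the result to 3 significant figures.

5.54 × 3.45 = 19.11
0.453/0.212 = 2.137
R_total = 0.71 + 0.178 + 19.11 + 2.137 + 0.77 + 0.19 = 23.1 ft²·°F·h/BTU
E = A × HDD × 24 / R = 2460 × 7410 × 24 / 23.1 = 18940000 BTU
Cost = 18940000/10⁶ × 11.5 = $217.8

218 dollars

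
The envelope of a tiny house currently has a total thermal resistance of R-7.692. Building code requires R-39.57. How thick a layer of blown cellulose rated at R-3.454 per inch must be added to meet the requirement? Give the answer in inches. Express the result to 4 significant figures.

ΔR = 39.57 − 7.692 = 31.878 ft²·°F·h/BTU
L = ΔR / (R/in) = 31.878/3.454 = 9.2293 in

9.229 in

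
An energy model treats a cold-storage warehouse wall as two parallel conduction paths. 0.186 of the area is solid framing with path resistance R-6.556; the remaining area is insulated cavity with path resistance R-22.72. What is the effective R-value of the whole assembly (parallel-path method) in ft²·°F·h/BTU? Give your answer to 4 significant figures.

15.58 ft²·°F·h/BTU

U_eff = 0.814/22.72 + 0.186/6.556 = 0.035827 + 0.028371 = 0.064198
R_eff = 1/U_eff = 15.577 ft²·°F·h/BTU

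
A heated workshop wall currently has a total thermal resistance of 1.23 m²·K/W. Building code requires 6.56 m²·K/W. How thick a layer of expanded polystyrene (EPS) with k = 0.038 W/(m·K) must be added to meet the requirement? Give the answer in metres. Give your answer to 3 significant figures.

0.203 m

ΔR = 6.56 − 1.23 = 5.33 m²·K/W
L = ΔR × k = 5.33 × 0.038 = 0.2025 m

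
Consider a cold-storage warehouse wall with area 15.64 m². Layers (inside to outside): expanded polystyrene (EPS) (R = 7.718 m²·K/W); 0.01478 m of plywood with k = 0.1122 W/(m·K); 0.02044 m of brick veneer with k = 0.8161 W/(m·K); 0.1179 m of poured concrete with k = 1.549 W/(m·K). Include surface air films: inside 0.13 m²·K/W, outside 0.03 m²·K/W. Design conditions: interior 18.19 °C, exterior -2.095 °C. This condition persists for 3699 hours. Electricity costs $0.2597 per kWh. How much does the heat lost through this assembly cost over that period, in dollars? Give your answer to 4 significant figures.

37.58 dollars

0.01478/0.1122 = 0.13173
0.02044/0.8161 = 0.025046
0.1179/1.549 = 0.076114
R_total = 0.13 + 7.718 + 0.13173 + 0.025046 + 0.076114 + 0.03 = 8.1109 m²·K/W
Q = 15.64 × (18.19 − (-2.095)) / 8.1109 = 39.115 W
E = 39.115 W × 3699 h / 1000 = 144.69 kWh
Cost = 144.69 × 0.2597 = $37.575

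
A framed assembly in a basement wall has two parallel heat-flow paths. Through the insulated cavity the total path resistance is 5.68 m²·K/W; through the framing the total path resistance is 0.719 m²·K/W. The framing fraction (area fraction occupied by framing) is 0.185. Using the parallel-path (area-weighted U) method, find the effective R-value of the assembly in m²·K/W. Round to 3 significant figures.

U_eff = 0.815/5.68 + 0.185/0.719 = 0.1435 + 0.2573 = 0.4008
R_eff = 1/U_eff = 2.495 m²·K/W

2.50 m²·K/W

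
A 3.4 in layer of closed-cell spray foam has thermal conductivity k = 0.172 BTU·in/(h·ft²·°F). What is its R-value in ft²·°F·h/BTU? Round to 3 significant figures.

R = L/k = 3.4/0.172 = 19.77 ft²·°F·h/BTU

19.8 ft²·°F·h/BTU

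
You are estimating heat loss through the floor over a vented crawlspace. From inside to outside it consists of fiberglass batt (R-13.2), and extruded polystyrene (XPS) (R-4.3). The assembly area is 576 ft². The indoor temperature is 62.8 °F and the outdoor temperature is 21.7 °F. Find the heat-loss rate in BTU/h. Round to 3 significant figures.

1350 BTU/h

R_total = 13.2 + 4.3 = 17.5 ft²·°F·h/BTU
Q = A·ΔT/R = 576 × (62.8 − 21.7) / 17.5 = 1353 BTU/h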